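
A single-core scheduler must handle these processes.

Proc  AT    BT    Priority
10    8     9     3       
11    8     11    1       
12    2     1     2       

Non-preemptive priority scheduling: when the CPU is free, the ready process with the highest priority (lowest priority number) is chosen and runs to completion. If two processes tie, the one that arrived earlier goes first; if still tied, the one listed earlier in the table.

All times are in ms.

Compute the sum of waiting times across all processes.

Schedule: | idle 0-2 | 12 2-3 | idle 3-8 | 11 8-19 | 10 19-28 |
Completion: 10=28  11=19  12=3
Waiting = turnaround − burst: 10=11, 11=0, 12=0
Total waiting = 11 + 0 + 0 = 11

11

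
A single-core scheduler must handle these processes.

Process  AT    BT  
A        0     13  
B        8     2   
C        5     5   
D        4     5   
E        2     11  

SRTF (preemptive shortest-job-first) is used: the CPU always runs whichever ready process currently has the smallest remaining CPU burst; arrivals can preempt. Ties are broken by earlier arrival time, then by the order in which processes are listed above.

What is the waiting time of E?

23

Gantt: | A 0-4 | D 4-9 | B 9-11 | C 11-16 | A 16-25 | E 25-36 |
Completion: A=25  B=11  C=16  D=9  E=36
Waiting(E) = turnaround − burst = 34 − 11 = 23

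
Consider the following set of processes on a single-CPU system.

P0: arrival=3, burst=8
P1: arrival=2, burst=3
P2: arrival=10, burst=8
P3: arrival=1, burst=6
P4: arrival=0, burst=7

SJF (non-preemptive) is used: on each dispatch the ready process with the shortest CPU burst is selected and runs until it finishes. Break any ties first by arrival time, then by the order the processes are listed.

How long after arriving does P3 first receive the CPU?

9

Schedule: | P4 0-7 | P1 7-10 | P3 10-16 | P0 16-24 | P2 24-32 |
Completion: P0=24  P1=10  P2=32  P3=16  P4=7
Turnaround (C−A): P0=21  P1=8  P2=22  P3=15  P4=7
Response(P3) = first start − arrival = 10 − 1 = 9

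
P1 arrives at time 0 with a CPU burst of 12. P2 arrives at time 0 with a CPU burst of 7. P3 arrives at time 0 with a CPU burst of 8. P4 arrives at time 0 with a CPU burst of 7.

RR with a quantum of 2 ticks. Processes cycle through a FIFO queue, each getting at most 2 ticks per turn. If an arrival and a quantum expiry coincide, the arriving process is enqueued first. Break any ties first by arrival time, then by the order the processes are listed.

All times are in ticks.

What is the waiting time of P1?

Timeline: | P1 0-2 | P2 2-4 | P3 4-6 | P4 6-8 | P1 8-10 | P2 10-12 | P3 12-14 | P4 14-16 | P1 16-18 | P2 18-20 | P3 20-22 | P4 22-24 | P1 24-26 | P2 26-27 | P3 27-29 | P4 29-30 | P1 30-34 |
Completion: P1=34  P2=27  P3=29  P4=30
Waiting(P1) = turnaround − burst = 34 − 12 = 22

22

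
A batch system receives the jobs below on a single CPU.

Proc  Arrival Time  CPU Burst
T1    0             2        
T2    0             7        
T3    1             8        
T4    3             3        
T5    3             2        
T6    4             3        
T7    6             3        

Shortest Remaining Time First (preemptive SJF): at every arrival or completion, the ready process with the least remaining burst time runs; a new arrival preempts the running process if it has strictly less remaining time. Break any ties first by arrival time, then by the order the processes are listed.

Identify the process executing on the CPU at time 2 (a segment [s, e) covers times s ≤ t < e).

Timeline: | T1 0-2 | T2 2-3 | T5 3-5 | T4 5-8 | T6 8-11 | T7 11-14 | T2 14-20 | T3 20-28 |
Completion: T1=2  T2=20  T3=28  T4=8  T5=5  T6=11  T7=14

T2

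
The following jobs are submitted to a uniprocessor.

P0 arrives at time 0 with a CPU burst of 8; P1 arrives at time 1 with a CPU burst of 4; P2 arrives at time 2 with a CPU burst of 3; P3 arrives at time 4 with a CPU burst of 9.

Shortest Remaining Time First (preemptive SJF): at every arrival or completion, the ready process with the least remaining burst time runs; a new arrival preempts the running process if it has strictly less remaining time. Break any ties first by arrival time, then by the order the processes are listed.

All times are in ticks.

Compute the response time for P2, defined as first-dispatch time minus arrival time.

3

Gantt: | P0 0-1 | P1 1-5 | P2 5-8 | P0 8-15 | P3 15-24 |
Completion: P0=15  P1=5  P2=8  P3=24
Turnaround (C−A): P0=15  P1=4  P2=6  P3=20
Response(P2) = first start − arrival = 5 − 2 = 3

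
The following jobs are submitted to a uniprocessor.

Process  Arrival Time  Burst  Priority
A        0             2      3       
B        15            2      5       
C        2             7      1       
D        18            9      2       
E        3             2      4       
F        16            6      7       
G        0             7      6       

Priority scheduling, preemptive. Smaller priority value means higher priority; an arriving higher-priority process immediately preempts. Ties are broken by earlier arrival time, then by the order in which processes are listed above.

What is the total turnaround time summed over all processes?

Schedule: | A 0-2 | C 2-9 | E 9-11 | G 11-15 | B 15-17 | G 17-18 | D 18-27 | G 27-29 | F 29-35 |
Completion: A=2  B=17  C=9  D=27  E=11  F=35  G=29
Turnaround (C−A): A=2  B=2  C=7  D=9  E=8  F=19  G=29
Turnaround = completion − arrival: A=2, B=2, C=7, D=9, E=8, F=19, G=29
Total turnaround = 2 + 2 + 7 + 9 + 8 + 19 + 29 = 76

76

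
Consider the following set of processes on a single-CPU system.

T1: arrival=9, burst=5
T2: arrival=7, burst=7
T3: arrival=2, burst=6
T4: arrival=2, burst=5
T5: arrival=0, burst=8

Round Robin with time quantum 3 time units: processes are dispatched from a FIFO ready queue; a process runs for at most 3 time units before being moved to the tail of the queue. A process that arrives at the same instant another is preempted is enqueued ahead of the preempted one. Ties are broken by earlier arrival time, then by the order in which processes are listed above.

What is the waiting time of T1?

Gantt: | T5 0-3 | T3 3-6 | T4 6-9 | T5 9-12 | T3 12-15 | T2 15-18 | T1 18-21 | T4 21-23 | T5 23-25 | T2 25-28 | T1 28-30 | T2 30-31 |
Completion: T1=30  T2=31  T3=15  T4=23  T5=25
Turnaround (C−A): T1=21  T2=24  T3=13  T4=21  T5=25
Waiting(T1) = turnaround − burst = 21 − 5 = 16

16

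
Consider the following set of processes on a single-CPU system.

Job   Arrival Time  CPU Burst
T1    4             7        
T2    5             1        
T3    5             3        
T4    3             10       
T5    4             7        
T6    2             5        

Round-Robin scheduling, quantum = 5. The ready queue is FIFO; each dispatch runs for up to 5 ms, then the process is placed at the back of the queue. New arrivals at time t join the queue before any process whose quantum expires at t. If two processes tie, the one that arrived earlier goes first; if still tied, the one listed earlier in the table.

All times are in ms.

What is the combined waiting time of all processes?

Timeline: | idle 0-2 | T6 2-7 | T4 7-12 | T1 12-17 | T5 17-22 | T2 22-23 | T3 23-26 | T4 26-31 | T1 31-33 | T5 33-35 |
Completion: T1=33  T2=23  T3=26  T4=31  T5=35  T6=7
Waiting = turnaround − burst: T1=22, T2=17, T3=18, T4=18, T5=24, T6=0
Total waiting = 22 + 17 + 18 + 18 + 24 + 0 = 99

99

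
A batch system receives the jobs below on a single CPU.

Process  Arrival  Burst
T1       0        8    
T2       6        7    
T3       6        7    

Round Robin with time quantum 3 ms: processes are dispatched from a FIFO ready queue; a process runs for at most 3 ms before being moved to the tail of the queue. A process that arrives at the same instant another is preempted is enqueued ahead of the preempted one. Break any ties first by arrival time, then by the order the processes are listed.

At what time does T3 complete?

Timeline: | T1 0-6 | T2 6-9 | T3 9-12 | T1 12-14 | T2 14-17 | T3 17-20 | T2 20-21 | T3 21-22 |
Completion: T1=14  T2=21  T3=22
Turnaround (C−A): T1=14  T2=15  T3=16

22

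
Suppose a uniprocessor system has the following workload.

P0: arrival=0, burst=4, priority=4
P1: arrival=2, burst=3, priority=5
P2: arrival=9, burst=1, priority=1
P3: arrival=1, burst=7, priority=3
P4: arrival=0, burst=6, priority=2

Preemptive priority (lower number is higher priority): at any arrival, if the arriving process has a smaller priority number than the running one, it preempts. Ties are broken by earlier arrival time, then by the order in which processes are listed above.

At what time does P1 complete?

Timeline: | P4 0-6 | P3 6-9 | P2 9-10 | P3 10-14 | P0 14-18 | P1 18-21 |
Completion: P0=18  P1=21  P2=10  P3=14  P4=6
Turnaround (C−A): P0=18  P1=19  P2=1  P3=13  P4=6

21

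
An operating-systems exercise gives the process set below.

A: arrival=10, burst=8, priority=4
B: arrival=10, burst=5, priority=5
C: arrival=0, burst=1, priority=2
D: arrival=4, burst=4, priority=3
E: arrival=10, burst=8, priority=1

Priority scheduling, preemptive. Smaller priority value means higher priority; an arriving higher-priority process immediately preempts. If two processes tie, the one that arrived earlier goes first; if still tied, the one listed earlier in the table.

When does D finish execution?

Schedule: | C 0-1 | idle 1-4 | D 4-8 | idle 8-10 | E 10-18 | A 18-26 | B 26-31 |
Completion: A=26  B=31  C=1  D=8  E=18

8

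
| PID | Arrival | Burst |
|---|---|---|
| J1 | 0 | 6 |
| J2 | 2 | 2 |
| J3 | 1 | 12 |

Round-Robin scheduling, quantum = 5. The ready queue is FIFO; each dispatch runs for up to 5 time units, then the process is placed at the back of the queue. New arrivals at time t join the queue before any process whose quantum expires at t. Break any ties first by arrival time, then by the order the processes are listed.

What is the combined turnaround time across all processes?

Gantt: | J1 0-5 | J3 5-10 | J2 10-12 | J1 12-13 | J3 13-20 |
Completion: J1=13  J2=12  J3=20
Turnaround (C−A): J1=13  J2=10  J3=19
Turnaround = completion − arrival: J1=13, J2=10, J3=19
Total turnaround = 13 + 10 + 19 = 42

42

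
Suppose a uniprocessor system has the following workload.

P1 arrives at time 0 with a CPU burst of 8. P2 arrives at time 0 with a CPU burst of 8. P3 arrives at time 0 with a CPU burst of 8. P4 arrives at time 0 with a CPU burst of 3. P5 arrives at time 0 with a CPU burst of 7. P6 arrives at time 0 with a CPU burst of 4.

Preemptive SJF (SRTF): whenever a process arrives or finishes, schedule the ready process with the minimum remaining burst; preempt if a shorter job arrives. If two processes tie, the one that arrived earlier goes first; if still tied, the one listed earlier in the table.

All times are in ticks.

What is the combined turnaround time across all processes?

114

Timeline: | P4 0-3 | P6 3-7 | P5 7-14 | P1 14-22 | P2 22-30 | P3 30-38 |
Completion: P1=22  P2=30  P3=38  P4=3  P5=14  P6=7
Turnaround (C−A): P1=22  P2=30  P3=38  P4=3  P5=14  P6=7
Turnaround = completion − arrival: P1=22, P2=30, P3=38, P4=3, P5=14, P6=7
Total turnaround = 22 + 30 + 38 + 3 + 14 + 7 = 114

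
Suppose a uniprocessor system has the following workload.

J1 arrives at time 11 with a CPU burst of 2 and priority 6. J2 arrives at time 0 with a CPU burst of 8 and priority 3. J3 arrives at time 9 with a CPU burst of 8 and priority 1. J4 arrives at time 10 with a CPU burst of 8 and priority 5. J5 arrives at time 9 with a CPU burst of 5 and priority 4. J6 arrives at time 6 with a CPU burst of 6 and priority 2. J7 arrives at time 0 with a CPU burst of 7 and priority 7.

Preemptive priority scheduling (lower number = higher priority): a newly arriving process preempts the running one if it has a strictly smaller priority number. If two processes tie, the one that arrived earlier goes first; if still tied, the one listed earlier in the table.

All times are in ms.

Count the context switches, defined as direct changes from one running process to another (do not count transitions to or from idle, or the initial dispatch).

8

Timeline: | J2 0-6 | J6 6-9 | J3 9-17 | J6 17-20 | J2 20-22 | J5 22-27 | J4 27-35 | J1 35-37 | J7 37-44 |
Completion: J1=37  J2=22  J3=17  J4=35  J5=27  J6=20  J7=44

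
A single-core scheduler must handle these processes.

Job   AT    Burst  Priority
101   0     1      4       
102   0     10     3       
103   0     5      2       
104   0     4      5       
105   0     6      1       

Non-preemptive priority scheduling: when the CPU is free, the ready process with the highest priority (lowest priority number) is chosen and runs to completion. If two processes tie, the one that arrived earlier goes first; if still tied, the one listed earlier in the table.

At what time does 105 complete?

6

Gantt: | 105 0-6 | 103 6-11 | 102 11-21 | 101 21-22 | 104 22-26 |
Completion: 101=22  102=21  103=11  104=26  105=6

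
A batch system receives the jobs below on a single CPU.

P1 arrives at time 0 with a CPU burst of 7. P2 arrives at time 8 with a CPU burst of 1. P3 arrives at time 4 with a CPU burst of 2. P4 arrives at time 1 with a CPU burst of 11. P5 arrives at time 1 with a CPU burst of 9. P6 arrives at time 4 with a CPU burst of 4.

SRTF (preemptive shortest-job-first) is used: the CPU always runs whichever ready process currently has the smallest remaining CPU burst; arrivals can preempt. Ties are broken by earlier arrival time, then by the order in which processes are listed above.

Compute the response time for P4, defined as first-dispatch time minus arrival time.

22

Timeline: | P1 0-4 | P3 4-6 | P1 6-9 | P2 9-10 | P6 10-14 | P5 14-23 | P4 23-34 |
Completion: P1=9  P2=10  P3=6  P4=34  P5=23  P6=14
Turnaround (C−A): P1=9  P2=2  P3=2  P4=33  P5=22  P6=10
Response(P4) = first start − arrival = 23 − 1 = 22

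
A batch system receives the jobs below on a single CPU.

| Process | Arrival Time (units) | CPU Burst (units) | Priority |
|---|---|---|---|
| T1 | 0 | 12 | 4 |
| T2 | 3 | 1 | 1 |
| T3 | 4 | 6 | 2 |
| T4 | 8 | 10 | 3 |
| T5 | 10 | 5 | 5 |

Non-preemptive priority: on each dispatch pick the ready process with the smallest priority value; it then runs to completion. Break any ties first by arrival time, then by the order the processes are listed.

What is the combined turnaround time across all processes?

82

Gantt: | T1 0-12 | T2 12-13 | T3 13-19 | T4 19-29 | T5 29-34 |
Completion: T1=12  T2=13  T3=19  T4=29  T5=34
Turnaround (C−A): T1=12  T2=10  T3=15  T4=21  T5=24
Turnaround = completion − arrival: T1=12, T2=10, T3=15, T4=21, T5=24
Total turnaround = 12 + 10 + 15 + 21 + 24 = 82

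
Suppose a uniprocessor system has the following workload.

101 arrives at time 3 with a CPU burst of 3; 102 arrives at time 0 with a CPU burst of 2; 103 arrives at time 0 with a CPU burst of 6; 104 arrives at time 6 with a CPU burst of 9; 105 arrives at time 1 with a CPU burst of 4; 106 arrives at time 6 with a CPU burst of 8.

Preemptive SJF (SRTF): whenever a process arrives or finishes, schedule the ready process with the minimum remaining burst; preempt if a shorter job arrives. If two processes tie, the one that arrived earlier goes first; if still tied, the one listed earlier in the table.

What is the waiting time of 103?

Timeline: | 102 0-2 | 105 2-6 | 101 6-9 | 103 9-15 | 106 15-23 | 104 23-32 |
Completion: 101=9  102=2  103=15  104=32  105=6  106=23
Turnaround (C−A): 101=6  102=2  103=15  104=26  105=5  106=17
Waiting(103) = turnaround − burst = 15 − 6 = 9

9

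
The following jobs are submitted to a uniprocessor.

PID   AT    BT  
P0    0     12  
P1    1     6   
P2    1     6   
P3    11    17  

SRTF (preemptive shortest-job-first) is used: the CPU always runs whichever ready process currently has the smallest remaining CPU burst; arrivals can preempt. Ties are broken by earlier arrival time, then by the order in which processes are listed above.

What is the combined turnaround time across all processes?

72

Gantt: | P0 0-1 | P1 1-7 | P2 7-13 | P0 13-24 | P3 24-41 |
Completion: P0=24  P1=7  P2=13  P3=41
Turnaround (C−A): P0=24  P1=6  P2=12  P3=30
Turnaround = completion − arrival: P0=24, P1=6, P2=12, P3=30
Total turnaround = 24 + 6 + 12 + 30 = 72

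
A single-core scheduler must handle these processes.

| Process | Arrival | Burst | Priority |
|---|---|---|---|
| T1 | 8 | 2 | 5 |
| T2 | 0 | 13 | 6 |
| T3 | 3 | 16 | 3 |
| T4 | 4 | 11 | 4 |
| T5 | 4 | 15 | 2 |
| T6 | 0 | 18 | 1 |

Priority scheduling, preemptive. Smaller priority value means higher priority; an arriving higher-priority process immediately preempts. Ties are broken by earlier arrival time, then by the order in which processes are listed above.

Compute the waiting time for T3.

Schedule: | T6 0-18 | T5 18-33 | T3 33-49 | T4 49-60 | T1 60-62 | T2 62-75 |
Completion: T1=62  T2=75  T3=49  T4=60  T5=33  T6=18
Waiting(T3) = turnaround − burst = 46 − 16 = 30

30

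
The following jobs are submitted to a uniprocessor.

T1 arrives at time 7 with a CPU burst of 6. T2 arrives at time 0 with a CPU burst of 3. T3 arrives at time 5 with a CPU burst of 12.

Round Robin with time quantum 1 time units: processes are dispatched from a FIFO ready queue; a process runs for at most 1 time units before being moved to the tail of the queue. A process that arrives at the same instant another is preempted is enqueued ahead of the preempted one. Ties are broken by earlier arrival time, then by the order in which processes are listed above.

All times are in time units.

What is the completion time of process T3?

Gantt: | T2 0-3 | idle 3-5 | T3 5-7 | T1 7-8 | T3 8-9 | T1 9-10 | T3 10-11 | T1 11-12 | T3 12-13 | T1 13-14 | T3 14-15 | T1 15-16 | T3 16-17 | T1 17-18 | T3 18-23 |
Completion: T1=18  T2=3  T3=23

23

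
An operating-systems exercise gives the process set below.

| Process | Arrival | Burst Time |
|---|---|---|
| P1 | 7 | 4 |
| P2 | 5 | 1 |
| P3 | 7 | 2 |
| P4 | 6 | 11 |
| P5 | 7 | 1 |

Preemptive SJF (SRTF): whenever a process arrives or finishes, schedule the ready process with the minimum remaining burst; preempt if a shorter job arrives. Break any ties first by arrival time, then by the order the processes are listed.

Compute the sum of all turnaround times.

30

Schedule: | idle 0-5 | P2 5-6 | P4 6-7 | P5 7-8 | P3 8-10 | P1 10-14 | P4 14-24 |
Completion: P1=14  P2=6  P3=10  P4=24  P5=8
Turnaround = completion − arrival: P1=7, P2=1, P3=3, P4=18, P5=1
Total turnaround = 7 + 1 + 3 + 18 + 1 = 30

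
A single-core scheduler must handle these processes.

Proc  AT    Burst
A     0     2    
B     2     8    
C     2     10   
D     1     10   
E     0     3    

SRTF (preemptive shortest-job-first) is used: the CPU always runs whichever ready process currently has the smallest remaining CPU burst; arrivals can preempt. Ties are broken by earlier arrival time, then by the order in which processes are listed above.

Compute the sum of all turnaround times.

71

Timeline: | A 0-2 | E 2-5 | B 5-13 | D 13-23 | C 23-33 |
Completion: A=2  B=13  C=33  D=23  E=5
Turnaround (C−A): A=2  B=11  C=31  D=22  E=5
Turnaround = completion − arrival: A=2, B=11, C=31, D=22, E=5
Total turnaround = 2 + 11 + 31 + 22 + 5 = 71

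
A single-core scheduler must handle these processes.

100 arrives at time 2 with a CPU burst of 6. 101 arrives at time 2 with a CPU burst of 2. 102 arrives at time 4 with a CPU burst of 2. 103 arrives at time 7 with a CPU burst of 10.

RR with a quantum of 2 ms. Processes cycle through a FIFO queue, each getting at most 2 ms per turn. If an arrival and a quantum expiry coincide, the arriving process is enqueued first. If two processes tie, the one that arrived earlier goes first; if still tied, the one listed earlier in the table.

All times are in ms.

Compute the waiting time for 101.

Gantt: | idle 0-2 | 100 2-4 | 101 4-6 | 102 6-8 | 100 8-10 | 103 10-12 | 100 12-14 | 103 14-22 |
Completion: 100=14  101=6  102=8  103=22
Waiting(101) = turnaround − burst = 4 − 2 = 2

2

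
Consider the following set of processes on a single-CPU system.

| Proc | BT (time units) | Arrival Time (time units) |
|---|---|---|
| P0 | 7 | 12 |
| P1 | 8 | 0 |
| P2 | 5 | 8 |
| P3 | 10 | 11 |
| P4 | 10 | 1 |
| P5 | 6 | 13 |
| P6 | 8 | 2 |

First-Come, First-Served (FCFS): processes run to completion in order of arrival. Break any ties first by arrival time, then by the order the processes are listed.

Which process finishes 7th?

Gantt: | P1 0-8 | P4 8-18 | P6 18-26 | P2 26-31 | P3 31-41 | P0 41-48 | P5 48-54 |
Completion: P0=48  P1=8  P2=31  P3=41  P4=18  P5=54  P6=26
Turnaround (C−A): P0=36  P1=8  P2=23  P3=30  P4=17  P5=41  P6=24
Finish order: P1 → P4 → P6 → P2 → P3 → P0 → P5

P5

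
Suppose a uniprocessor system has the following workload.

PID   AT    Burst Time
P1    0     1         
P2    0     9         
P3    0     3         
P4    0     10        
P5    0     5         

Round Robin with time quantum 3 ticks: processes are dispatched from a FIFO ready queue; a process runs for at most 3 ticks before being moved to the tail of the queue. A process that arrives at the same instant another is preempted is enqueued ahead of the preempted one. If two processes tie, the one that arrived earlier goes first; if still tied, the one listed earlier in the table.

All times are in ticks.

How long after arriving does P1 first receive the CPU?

0

Schedule: | P1 0-1 | P2 1-4 | P3 4-7 | P4 7-10 | P5 10-13 | P2 13-16 | P4 16-19 | P5 19-21 | P2 21-24 | P4 24-28 |
Completion: P1=1  P2=24  P3=7  P4=28  P5=21
Response(P1) = first start − arrival = 0 − 0 = 0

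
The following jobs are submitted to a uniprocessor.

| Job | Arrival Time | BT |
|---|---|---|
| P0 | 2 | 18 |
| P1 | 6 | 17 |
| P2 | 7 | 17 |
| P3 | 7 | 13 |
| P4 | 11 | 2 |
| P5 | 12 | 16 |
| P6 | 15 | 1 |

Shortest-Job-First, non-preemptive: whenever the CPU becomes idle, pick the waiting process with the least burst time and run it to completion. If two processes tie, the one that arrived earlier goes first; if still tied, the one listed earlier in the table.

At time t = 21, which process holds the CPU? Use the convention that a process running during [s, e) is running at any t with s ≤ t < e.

P4

Timeline: | idle 0-2 | P0 2-20 | P6 20-21 | P4 21-23 | P3 23-36 | P5 36-52 | P1 52-69 | P2 69-86 |
Completion: P0=20  P1=69  P2=86  P3=36  P4=23  P5=52  P6=21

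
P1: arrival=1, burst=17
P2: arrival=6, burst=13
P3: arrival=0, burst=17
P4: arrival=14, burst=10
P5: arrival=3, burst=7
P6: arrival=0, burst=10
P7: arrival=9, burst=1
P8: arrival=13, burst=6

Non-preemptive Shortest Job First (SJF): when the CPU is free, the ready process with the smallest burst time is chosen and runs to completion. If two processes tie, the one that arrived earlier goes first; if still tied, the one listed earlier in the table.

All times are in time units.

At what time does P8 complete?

24

Gantt: | P6 0-10 | P7 10-11 | P5 11-18 | P8 18-24 | P4 24-34 | P2 34-47 | P3 47-64 | P1 64-81 |
Completion: P1=81  P2=47  P3=64  P4=34  P5=18  P6=10  P7=11  P8=24
Turnaround (C−A): P1=80  P2=41  P3=64  P4=20  P5=15  P6=10  P7=2  P8=11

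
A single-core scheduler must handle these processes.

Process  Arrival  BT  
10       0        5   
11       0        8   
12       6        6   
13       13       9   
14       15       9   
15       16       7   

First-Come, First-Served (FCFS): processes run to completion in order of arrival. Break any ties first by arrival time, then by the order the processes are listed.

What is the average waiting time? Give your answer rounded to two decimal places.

8.67

Schedule: | 10 0-5 | 11 5-13 | 12 13-19 | 13 19-28 | 14 28-37 | 15 37-44 |
Completion: 10=5  11=13  12=19  13=28  14=37  15=44
Turnaround (C−A): 10=5  11=13  12=13  13=15  14=22  15=28
Waiting times: 10=0, 11=5, 12=7, 13=6, 14=13, 15=21
Average waiting = (0+5+7+6+13+21) / 6 = 52/6 = 8.67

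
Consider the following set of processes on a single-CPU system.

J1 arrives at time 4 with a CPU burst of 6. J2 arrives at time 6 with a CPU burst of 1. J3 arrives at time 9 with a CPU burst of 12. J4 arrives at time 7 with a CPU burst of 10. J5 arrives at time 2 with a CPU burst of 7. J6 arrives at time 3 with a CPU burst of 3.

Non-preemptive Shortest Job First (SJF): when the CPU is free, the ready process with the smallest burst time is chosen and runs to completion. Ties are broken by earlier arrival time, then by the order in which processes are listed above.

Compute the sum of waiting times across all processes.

Timeline: | idle 0-2 | J5 2-9 | J2 9-10 | J6 10-13 | J1 13-19 | J4 19-29 | J3 29-41 |
Completion: J1=19  J2=10  J3=41  J4=29  J5=9  J6=13
Turnaround (C−A): J1=15  J2=4  J3=32  J4=22  J5=7  J6=10
Waiting = turnaround − burst: J1=9, J2=3, J3=20, J4=12, J5=0, J6=7
Total waiting = 9 + 3 + 20 + 12 + 0 + 7 = 51

51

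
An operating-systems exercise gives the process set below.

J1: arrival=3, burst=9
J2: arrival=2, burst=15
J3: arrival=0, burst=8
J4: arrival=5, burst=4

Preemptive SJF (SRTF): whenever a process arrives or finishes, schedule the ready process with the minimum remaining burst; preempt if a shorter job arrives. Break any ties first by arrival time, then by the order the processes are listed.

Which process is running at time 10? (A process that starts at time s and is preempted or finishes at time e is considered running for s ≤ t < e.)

Timeline: | J3 0-8 | J4 8-12 | J1 12-21 | J2 21-36 |
Completion: J1=21  J2=36  J3=8  J4=12
Turnaround (C−A): J1=18  J2=34  J3=8  J4=7

J4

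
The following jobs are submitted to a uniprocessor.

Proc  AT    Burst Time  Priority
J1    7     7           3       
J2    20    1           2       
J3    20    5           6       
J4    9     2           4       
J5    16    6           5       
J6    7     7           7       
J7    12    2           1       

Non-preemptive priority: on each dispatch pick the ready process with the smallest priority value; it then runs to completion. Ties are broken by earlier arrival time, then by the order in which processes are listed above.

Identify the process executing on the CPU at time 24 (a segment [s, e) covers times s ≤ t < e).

J2

Timeline: | idle 0-7 | J1 7-14 | J7 14-16 | J4 16-18 | J5 18-24 | J2 24-25 | J3 25-30 | J6 30-37 |
Completion: J1=14  J2=25  J3=30  J4=18  J5=24  J6=37  J7=16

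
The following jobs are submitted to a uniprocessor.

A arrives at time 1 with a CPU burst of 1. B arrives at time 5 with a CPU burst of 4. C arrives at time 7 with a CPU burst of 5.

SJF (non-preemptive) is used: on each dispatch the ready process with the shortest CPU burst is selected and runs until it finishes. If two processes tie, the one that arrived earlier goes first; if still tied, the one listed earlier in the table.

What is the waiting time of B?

0

Timeline: | idle 0-1 | A 1-2 | idle 2-5 | B 5-9 | C 9-14 |
Completion: A=2  B=9  C=14
Turnaround (C−A): A=1  B=4  C=7
Waiting(B) = turnaround − burst = 4 − 4 = 0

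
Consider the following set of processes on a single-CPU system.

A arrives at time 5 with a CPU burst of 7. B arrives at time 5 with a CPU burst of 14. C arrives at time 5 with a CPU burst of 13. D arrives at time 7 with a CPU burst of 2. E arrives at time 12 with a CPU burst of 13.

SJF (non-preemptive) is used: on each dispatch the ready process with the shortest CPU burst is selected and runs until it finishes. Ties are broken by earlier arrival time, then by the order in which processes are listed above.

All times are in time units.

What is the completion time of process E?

Schedule: | idle 0-5 | A 5-12 | D 12-14 | C 14-27 | E 27-40 | B 40-54 |
Completion: A=12  B=54  C=27  D=14  E=40
Turnaround (C−A): A=7  B=49  C=22  D=7  E=28

40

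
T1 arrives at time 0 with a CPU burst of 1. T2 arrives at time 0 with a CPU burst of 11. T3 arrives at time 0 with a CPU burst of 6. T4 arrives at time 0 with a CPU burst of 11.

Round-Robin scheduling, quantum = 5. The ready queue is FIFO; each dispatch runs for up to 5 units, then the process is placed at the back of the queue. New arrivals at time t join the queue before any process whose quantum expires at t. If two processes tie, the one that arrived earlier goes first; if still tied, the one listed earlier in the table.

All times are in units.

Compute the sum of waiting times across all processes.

Schedule: | T1 0-1 | T2 1-6 | T3 6-11 | T4 11-16 | T2 16-21 | T3 21-22 | T4 22-27 | T2 27-28 | T4 28-29 |
Completion: T1=1  T2=28  T3=22  T4=29
Turnaround (C−A): T1=1  T2=28  T3=22  T4=29
Waiting = turnaround − burst: T1=0, T2=17, T3=16, T4=18
Total waiting = 0 + 17 + 16 + 18 = 51

51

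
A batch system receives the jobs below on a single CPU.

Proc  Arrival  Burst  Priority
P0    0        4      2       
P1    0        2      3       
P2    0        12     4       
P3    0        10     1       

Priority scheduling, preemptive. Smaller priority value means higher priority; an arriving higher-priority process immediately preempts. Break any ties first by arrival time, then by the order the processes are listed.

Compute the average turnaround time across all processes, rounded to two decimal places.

17.00

Gantt: | P3 0-10 | P0 10-14 | P1 14-16 | P2 16-28 |
Completion: P0=14  P1=16  P2=28  P3=10
Turnaround times: P0=14, P1=16, P2=28, P3=10
Average turnaround = (14+16+28+10) / 4 = 68/4 = 17.00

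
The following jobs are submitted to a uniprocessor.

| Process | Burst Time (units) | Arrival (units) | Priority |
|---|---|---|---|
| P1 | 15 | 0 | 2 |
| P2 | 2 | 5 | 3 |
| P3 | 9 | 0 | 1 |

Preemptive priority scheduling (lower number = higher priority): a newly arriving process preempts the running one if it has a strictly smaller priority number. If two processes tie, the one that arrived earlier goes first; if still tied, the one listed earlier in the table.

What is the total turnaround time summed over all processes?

54

Gantt: | P3 0-9 | P1 9-24 | P2 24-26 |
Completion: P1=24  P2=26  P3=9
Turnaround (C−A): P1=24  P2=21  P3=9
Turnaround = completion − arrival: P1=24, P2=21, P3=9
Total turnaround = 24 + 21 + 9 = 54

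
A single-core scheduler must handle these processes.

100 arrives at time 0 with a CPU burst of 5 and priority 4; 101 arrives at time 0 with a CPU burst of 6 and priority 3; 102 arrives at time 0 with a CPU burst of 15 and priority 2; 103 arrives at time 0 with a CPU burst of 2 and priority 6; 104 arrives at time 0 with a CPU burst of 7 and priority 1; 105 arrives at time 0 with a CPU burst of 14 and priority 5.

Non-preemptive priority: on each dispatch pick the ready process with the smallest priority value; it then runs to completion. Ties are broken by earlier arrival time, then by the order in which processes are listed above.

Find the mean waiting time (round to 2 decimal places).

Gantt: | 104 0-7 | 102 7-22 | 101 22-28 | 100 28-33 | 105 33-47 | 103 47-49 |
Completion: 100=33  101=28  102=22  103=49  104=7  105=47
Turnaround (C−A): 100=33  101=28  102=22  103=49  104=7  105=47
Waiting times: 100=28, 101=22, 102=7, 103=47, 104=0, 105=33
Average waiting = (28+22+7+47+0+33) / 6 = 137/6 = 22.83

22.83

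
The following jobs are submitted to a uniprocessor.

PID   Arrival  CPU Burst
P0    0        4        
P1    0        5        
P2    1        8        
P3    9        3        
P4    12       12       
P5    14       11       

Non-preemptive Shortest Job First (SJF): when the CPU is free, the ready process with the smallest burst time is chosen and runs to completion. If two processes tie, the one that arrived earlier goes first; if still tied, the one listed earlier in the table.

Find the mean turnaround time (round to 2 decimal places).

13.83

Timeline: | P0 0-4 | P1 4-9 | P3 9-12 | P2 12-20 | P5 20-31 | P4 31-43 |
Completion: P0=4  P1=9  P2=20  P3=12  P4=43  P5=31
Turnaround times: P0=4, P1=9, P2=19, P3=3, P4=31, P5=17
Average turnaround = (4+9+19+3+31+17) / 6 = 83/6 = 13.83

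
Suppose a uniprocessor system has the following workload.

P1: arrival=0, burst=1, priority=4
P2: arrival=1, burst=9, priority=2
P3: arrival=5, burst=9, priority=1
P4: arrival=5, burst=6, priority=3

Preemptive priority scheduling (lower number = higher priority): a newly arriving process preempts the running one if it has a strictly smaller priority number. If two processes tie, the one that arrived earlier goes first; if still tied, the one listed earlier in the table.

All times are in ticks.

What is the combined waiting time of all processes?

Timeline: | P1 0-1 | P2 1-5 | P3 5-14 | P2 14-19 | P4 19-25 |
Completion: P1=1  P2=19  P3=14  P4=25
Turnaround (C−A): P1=1  P2=18  P3=9  P4=20
Waiting = turnaround − burst: P1=0, P2=9, P3=0, P4=14
Total waiting = 0 + 9 + 0 + 14 = 23

23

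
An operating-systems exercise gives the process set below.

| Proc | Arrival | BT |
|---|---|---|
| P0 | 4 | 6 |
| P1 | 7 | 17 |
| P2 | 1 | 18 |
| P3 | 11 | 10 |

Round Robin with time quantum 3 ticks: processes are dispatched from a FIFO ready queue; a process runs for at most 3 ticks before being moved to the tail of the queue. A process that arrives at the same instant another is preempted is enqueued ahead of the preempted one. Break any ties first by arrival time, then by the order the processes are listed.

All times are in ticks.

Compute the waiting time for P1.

Schedule: | idle 0-1 | P2 1-4 | P0 4-7 | P2 7-10 | P1 10-13 | P0 13-16 | P2 16-19 | P3 19-22 | P1 22-25 | P2 25-28 | P3 28-31 | P1 31-34 | P2 34-37 | P3 37-40 | P1 40-43 | P2 43-46 | P3 46-47 | P1 47-52 |
Completion: P0=16  P1=52  P2=46  P3=47
Waiting(P1) = turnaround − burst = 45 − 17 = 28

28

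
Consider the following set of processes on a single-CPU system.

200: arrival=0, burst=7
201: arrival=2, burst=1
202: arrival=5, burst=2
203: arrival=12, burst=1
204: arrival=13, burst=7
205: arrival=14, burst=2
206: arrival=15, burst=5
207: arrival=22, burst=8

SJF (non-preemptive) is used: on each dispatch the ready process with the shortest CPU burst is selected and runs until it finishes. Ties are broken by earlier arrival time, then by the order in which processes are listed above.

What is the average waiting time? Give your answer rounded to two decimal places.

3.25

Schedule: | 200 0-7 | 201 7-8 | 202 8-10 | idle 10-12 | 203 12-13 | 204 13-20 | 205 20-22 | 206 22-27 | 207 27-35 |
Completion: 200=7  201=8  202=10  203=13  204=20  205=22  206=27  207=35
Turnaround (C−A): 200=7  201=6  202=5  203=1  204=7  205=8  206=12  207=13
Waiting times: 200=0, 201=5, 202=3, 203=0, 204=0, 205=6, 206=7, 207=5
Average waiting = (0+5+3+0+0+6+7+5) / 8 = 26/8 = 3.25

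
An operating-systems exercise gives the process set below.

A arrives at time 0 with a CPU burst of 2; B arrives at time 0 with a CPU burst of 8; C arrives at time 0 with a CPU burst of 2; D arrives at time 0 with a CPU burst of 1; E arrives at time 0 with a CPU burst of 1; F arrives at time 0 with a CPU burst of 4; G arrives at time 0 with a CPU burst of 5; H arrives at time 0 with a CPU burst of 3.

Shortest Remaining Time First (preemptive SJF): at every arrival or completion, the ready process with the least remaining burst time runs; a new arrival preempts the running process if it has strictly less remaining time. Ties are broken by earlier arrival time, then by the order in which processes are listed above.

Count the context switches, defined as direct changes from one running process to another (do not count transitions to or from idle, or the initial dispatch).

7

Schedule: | D 0-1 | E 1-2 | A 2-4 | C 4-6 | H 6-9 | F 9-13 | G 13-18 | B 18-26 |
Completion: A=4  B=26  C=6  D=1  E=2  F=13  G=18  H=9
Turnaround (C−A): A=4  B=26  C=6  D=1  E=2  F=13  G=18  H=9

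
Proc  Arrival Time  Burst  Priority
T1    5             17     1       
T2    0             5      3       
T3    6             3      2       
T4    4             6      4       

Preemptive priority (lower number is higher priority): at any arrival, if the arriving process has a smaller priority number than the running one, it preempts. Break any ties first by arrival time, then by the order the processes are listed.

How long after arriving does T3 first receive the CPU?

Gantt: | T2 0-5 | T1 5-22 | T3 22-25 | T4 25-31 |
Completion: T1=22  T2=5  T3=25  T4=31
Turnaround (C−A): T1=17  T2=5  T3=19  T4=27
Response(T3) = first start − arrival = 22 − 6 = 16

16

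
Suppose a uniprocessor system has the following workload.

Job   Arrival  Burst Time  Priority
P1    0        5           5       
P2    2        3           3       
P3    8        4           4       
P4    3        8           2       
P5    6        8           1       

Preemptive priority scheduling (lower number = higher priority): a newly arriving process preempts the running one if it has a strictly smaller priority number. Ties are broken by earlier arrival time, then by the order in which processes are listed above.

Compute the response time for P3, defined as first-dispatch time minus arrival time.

Schedule: | P1 0-2 | P2 2-3 | P4 3-6 | P5 6-14 | P4 14-19 | P2 19-21 | P3 21-25 | P1 25-28 |
Completion: P1=28  P2=21  P3=25  P4=19  P5=14
Turnaround (C−A): P1=28  P2=19  P3=17  P4=16  P5=8
Response(P3) = first start − arrival = 21 − 8 = 13

13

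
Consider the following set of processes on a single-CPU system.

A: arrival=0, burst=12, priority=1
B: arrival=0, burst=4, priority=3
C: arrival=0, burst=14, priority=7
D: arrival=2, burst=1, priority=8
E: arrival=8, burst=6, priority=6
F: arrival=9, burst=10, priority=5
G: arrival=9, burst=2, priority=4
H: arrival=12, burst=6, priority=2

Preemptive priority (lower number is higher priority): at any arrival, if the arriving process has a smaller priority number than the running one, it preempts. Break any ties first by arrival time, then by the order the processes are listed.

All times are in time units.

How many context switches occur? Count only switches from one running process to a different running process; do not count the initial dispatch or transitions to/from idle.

7

Gantt: | A 0-12 | H 12-18 | B 18-22 | G 22-24 | F 24-34 | E 34-40 | C 40-54 | D 54-55 |
Completion: A=12  B=22  C=54  D=55  E=40  F=34  G=24  H=18
Turnaround (C−A): A=12  B=22  C=54  D=53  E=32  F=25  G=15  H=6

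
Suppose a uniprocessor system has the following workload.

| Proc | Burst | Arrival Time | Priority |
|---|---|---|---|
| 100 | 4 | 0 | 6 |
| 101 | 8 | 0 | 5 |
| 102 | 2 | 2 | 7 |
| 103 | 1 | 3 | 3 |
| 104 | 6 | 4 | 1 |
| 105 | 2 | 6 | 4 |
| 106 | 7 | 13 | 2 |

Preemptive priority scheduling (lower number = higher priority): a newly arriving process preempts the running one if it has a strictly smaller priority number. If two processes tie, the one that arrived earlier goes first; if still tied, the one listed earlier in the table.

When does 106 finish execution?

Timeline: | 101 0-3 | 103 3-4 | 104 4-10 | 105 10-12 | 101 12-13 | 106 13-20 | 101 20-24 | 100 24-28 | 102 28-30 |
Completion: 100=28  101=24  102=30  103=4  104=10  105=12  106=20
Turnaround (C−A): 100=28  101=24  102=28  103=1  104=6  105=6  106=7

20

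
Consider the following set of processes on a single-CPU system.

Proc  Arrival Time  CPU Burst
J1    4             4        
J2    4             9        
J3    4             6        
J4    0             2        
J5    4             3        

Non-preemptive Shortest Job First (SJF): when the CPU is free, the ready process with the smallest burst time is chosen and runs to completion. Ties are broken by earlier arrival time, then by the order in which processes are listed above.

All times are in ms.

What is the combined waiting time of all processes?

23

Gantt: | J4 0-2 | idle 2-4 | J5 4-7 | J1 7-11 | J3 11-17 | J2 17-26 |
Completion: J1=11  J2=26  J3=17  J4=2  J5=7
Waiting = turnaround − burst: J1=3, J2=13, J3=7, J4=0, J5=0
Total waiting = 3 + 13 + 7 + 0 + 0 = 23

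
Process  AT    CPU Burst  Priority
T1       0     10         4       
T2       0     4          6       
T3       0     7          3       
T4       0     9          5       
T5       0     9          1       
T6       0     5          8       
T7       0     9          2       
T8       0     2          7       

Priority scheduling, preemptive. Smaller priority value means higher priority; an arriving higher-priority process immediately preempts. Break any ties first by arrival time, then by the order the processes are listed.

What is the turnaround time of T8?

Schedule: | T5 0-9 | T7 9-18 | T3 18-25 | T1 25-35 | T4 35-44 | T2 44-48 | T8 48-50 | T6 50-55 |
Completion: T1=35  T2=48  T3=25  T4=44  T5=9  T6=55  T7=18  T8=50
Turnaround(T8) = completion − arrival = 50 − 0 = 50

50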